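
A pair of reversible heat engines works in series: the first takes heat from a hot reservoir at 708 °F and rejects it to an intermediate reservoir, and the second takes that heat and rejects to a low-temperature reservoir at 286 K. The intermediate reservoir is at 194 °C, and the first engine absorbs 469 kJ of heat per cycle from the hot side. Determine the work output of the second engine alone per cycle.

T_H = 708 °F → (708 − 32) × 5/9 = 375.56 °C = 648.71 K.
T_m = 194 °C → 194 + 273.15 = 467.15 K.
Heat entering the second stage: Q_m = Q_H·(T_m/T_H) = 469 × 467.15/648.71 = 337.7 kJ.
Second-stage efficiency η₂ = 1 − T_C/T_m = 1 − 286.00/467.15 = 0.3878, so W₂ = η₂·Q_m = 131.0 kJ.

W₂ ≈ 131.0 kJ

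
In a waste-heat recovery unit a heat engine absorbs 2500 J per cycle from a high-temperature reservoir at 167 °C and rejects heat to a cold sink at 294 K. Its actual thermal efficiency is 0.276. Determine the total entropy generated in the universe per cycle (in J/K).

T_H = 167 °C → 167 + 273.15 = 440.15 K.
W = η·Q_H = 0.276 × 2500 = 690.0 J, so Q_C = Q_H − W = 1810 J.
Reservoir entropy changes: ΔS_H = −Q_H/T_H = −2500/440.15 = -5.680 J/K and ΔS_C = +Q_C/T_C = 1810/294.00 = 6.156 J/K.
ΔS_univ = −Q_H/T_H + Q_C/T_C = 0.477 J/K (> 0, since η = 0.276 < η_Carnot = 0.332).

ΔS_univ ≈ 0.477 J/K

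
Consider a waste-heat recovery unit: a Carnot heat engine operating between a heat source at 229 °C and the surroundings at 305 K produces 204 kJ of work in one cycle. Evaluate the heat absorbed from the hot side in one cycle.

T_H = 229 °C → 229 + 273.15 = 502.15 K.
For a reversible engine, η = 1 − T_C/T_H = 1 − 305.00/502.15 = 0.3926.
Q_H = W/η = 204/0.3926 = 520 kJ.

Q_H ≈ 520 kJ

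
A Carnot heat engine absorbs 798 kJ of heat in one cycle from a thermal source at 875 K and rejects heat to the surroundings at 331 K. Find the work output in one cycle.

W ≈ 496 kJ

Carnot efficiency: η = 1 − T_C/T_H = 1 − 331.00/875.00 = 0.6217.
W = η·Q_H = 0.6217 × 798 = 496 kJ.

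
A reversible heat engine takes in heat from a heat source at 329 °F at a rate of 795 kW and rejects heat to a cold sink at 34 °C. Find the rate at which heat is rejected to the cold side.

T_H = 329 °F → (329 − 32) × 5/9 = 165.00 °C = 438.15 K.
T_C = 34 °C → 34 + 273.15 = 307.15 K.
For a reversible engine, η = 1 − T_C/T_H = 1 − 307.15/438.15 = 0.2990.
For a reversible cycle Q_C/Q_H = T_C/T_H, so Q_C = 795 × 307.15/438.15 = 557 kW.

Q̇_C ≈ 557 kW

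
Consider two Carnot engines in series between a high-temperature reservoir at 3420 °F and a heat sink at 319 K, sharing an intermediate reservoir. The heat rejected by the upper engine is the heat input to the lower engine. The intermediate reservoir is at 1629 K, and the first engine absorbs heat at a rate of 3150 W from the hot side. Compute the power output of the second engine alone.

Ẇ₂ ≈ 1910 W

T_H = 3420 °F → (3420 − 32) × 5/9 = 1882.22 °C = 2155.37 K.
Heat entering the second stage: Q_m = Q_H·(T_m/T_H) = 3150 × 1629.00/2155.37 = 2380 W.
Second-stage efficiency η₂ = 1 − T_C/T_m = 1 − 319.00/1629.00 = 0.8042, so W₂ = η₂·Q_m = 1910 W.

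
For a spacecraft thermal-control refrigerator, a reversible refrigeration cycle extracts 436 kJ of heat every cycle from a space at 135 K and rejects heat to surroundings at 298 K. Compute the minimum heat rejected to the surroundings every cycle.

For a reversible cycle Q_H/Q_C = T_H/T_C, so Q_H = Q_C·T_H/T_C = 436 × 298.00/135.00 = 962 kJ.

Q_H ≈ 962 kJ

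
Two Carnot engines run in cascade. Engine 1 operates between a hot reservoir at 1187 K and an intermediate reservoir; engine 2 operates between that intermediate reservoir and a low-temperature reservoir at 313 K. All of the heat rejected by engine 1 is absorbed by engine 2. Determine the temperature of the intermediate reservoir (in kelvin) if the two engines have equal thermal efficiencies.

Equal efficiencies require 1 − T_m/T_H = 1 − T_C/T_m, i.e. T_m/T_H = T_C/T_m, so T_m = √(T_H·T_C) = √(1187.00 × 313.00) = 610 K.

T_m ≈ 610 K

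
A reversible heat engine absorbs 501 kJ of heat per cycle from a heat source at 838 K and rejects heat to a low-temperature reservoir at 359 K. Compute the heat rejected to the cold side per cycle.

Q_C ≈ 214.6 kJ

For a reversible engine, η = 1 − T_C/T_H = 1 − 359.00/838.00 = 0.5716.
For a reversible cycle Q_C/Q_H = T_C/T_H, so Q_C = 501 × 359.00/838.00 = 214.6 kJ.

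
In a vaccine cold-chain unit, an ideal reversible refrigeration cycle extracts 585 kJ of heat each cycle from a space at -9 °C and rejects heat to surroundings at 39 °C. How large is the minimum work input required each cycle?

W_in ≈ 106.3 kJ

T_H = 39 °C → 39 + 273.15 = 312.15 K.
T_C = -9 °C → -9 + 273.15 = 264.15 K.
The reversible coefficient of performance is COP_R = T_C/(T_H − T_C) = 264.15/48.00 = 5.5031.
W = Q_C/COP_R = 585/5.5031 = 106.3 kJ.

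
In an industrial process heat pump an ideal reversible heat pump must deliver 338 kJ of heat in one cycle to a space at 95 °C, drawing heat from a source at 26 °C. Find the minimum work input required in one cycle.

T_H = 95 °C → 95 + 273.15 = 368.15 K.
T_C = 26 °C → 26 + 273.15 = 299.15 K.
For a reversible heat pump, COP_HP = T_H/(T_H − T_C) = 368.15/69.00 = 5.3355.
W = Q_H/COP_HP = 338/5.3355 = 63.3 kJ.

W_in ≈ 63.3 kJ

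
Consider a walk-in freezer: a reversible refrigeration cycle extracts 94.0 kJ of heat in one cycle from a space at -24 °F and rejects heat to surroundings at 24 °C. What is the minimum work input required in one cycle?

T_H = 24 °C → 24 + 273.15 = 297.15 K.
T_C = -24 °F → (-24 − 32) × 5/9 = -31.11 °C = 242.04 K.
The reversible coefficient of performance is COP_R = T_C/(T_H − T_C) = 242.04/55.11 = 4.3918.
W = Q_C/COP_R = 94.0/4.3918 = 21.4 kJ.

W_in ≈ 21.4 kJ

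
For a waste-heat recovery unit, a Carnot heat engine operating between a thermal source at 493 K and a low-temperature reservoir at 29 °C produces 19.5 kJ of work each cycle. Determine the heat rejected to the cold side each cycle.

Q_C ≈ 30.9 kJ

T_C = 29 °C → 29 + 273.15 = 302.15 K.
η_rev = 1 − T_C/T_H = 1 − 302.15/493.00 = 0.3871.
Since Q_C/Q_H = T_C/T_H and Q_H = W/η, Q_C = W·T_C/(T_H − T_C) = 19.5 × 302.15/190.85 = 30.9 kJ.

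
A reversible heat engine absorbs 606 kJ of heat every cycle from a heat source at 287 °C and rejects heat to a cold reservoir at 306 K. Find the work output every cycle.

W ≈ 275.0 kJ

T_H = 287 °C → 287 + 273.15 = 560.15 K.
For a reversible engine, η = 1 − T_C/T_H = 1 − 306.00/560.15 = 0.4537.
W = η·Q_H = 0.4537 × 606 = 275.0 kJ.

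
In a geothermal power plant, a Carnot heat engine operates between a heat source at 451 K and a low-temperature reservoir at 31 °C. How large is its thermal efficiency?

η ≈ 0.326

T_C = 31 °C → 31 + 273.15 = 304.15 K.
The Carnot efficiency is η = 1 − T_C/T_H = 1 − 304.15/451.00 = 0.326.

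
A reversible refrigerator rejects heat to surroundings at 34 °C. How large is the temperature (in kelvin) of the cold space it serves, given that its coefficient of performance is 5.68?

T_C ≈ 261.2 K

T_H = 34 °C → 34 + 273.15 = 307.15 K.
COP_R = T_C/(T_H − T_C) ⇒ T_C = T_H·COP_R/(1 + COP_R) = 307.15 × 5.68/(1 + 5.68) = 261.2 K.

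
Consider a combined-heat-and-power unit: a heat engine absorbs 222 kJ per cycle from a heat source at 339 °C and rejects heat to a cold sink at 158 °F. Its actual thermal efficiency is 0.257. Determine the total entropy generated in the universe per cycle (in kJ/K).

T_H = 339 °C → 339 + 273.15 = 612.15 K.
T_C = 158 °F → (158 − 32) × 5/9 = 70.00 °C = 343.15 K.
W = η·Q_H = 0.257 × 222 = 57.05 kJ, so Q_C = Q_H − W = 164.9 kJ.
Reservoir entropy changes: ΔS_H = −Q_H/T_H = −222/612.15 = -0.3627 kJ/K and ΔS_C = +Q_C/T_C = 164.9/343.15 = 0.4807 kJ/K.
ΔS_univ = −Q_H/T_H + Q_C/T_C = 0.1180 kJ/K (> 0, since η = 0.257 < η_Carnot = 0.439).

ΔS_univ ≈ 0.1180 kJ/K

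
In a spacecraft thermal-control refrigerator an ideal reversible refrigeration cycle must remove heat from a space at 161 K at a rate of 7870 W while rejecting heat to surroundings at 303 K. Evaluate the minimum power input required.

For a reversible refrigerator, COP_R = T_C/(T_H − T_C) = 161.00/142.00 = 1.1338.
W = Q_C/COP_R = 7870/1.1338 = 6940 W.

Ẇ_in ≈ 6940 W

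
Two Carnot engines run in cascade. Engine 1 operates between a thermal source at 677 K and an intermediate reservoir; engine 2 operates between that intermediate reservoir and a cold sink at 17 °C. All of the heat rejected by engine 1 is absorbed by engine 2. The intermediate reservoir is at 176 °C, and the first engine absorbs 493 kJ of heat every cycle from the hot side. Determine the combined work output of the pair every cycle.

W_total ≈ 281.7 kJ

T_C = 17 °C → 17 + 273.15 = 290.15 K.
Two reversible stages in series are equivalent to a single Carnot engine between T_H and T_C, so η_total = 1 − T_C/T_H = 1 − 290.15/677.00 = 0.5714.
W_total = η_total · Q_H = 0.5714 × 493 = 281.7 kJ.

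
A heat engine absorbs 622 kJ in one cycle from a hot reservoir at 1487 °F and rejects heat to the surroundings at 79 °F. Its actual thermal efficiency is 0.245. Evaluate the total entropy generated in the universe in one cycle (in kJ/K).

T_H = 1487 °F → (1487 − 32) × 5/9 = 808.33 °C = 1081.48 K.
T_C = 79 °F → (79 − 32) × 5/9 = 26.11 °C = 299.26 K.
W = η·Q_H = 0.245 × 622 = 152.4 kJ, so Q_C = Q_H − W = 469.6 kJ.
Entropy balance on the reservoirs: −Q_H/T_H = -0.5751 kJ/K, +Q_C/T_C = 1.569 kJ/K.
ΔS_univ = −Q_H/T_H + Q_C/T_C = 0.994 kJ/K (> 0, since η = 0.245 < η_Carnot = 0.723).

ΔS_univ ≈ 0.994 kJ/K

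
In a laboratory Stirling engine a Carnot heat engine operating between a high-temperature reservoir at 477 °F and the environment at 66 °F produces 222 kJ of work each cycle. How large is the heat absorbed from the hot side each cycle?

Q_H ≈ 506 kJ

T_H = 477 °F → (477 − 32) × 5/9 = 247.22 °C = 520.37 K.
T_C = 66 °F → (66 − 32) × 5/9 = 18.89 °C = 292.04 K.
Carnot efficiency: η = 1 − T_C/T_H = 1 − 292.04/520.37 = 0.4388.
Q_H = W/η = 222/0.4388 = 506 kJ.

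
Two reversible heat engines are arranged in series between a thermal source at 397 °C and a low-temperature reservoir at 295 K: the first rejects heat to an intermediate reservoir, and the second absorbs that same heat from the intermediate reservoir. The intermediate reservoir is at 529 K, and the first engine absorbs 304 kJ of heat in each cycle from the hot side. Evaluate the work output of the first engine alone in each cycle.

W₁ ≈ 64.03 kJ

T_H = 397 °C → 397 + 273.15 = 670.15 K.
First-stage efficiency η₁ = 1 − T_m/T_H = 1 − 529.00/670.15 = 0.2106.
W₁ = η₁·Q_H = 0.2106 × 304 = 64.03 kJ.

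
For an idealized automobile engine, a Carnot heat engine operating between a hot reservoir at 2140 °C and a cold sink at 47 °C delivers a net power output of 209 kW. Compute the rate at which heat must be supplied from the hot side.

T_H = 2140 °C → 2140 + 273.15 = 2413.15 K.
T_C = 47 °C → 47 + 273.15 = 320.15 K.
Since the cycle is reversible, η = 1 − T_C/T_H = 1 − 320.15/2413.15 = 0.8673.
Q_H = W/η = 209/0.8673 = 241 kW.

Q̇_H ≈ 241 kW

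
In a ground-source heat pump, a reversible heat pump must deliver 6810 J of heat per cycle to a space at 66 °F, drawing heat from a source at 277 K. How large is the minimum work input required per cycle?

T_H = 66 °F → (66 − 32) × 5/9 = 18.89 °C = 292.04 K.
The Carnot heat-pump COP is COP_HP = T_H/(T_H − T_C) = 292.04/15.04 = 19.4189.
W = Q_H/COP_HP = 6810/19.4189 = 351 J.

W_in ≈ 351 J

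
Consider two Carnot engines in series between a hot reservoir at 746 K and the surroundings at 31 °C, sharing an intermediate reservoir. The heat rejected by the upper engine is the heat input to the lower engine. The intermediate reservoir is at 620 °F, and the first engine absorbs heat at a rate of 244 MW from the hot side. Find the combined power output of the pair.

Ẇ_total ≈ 145 MW

T_C = 31 °C → 31 + 273.15 = 304.15 K.
Two reversible stages in series are equivalent to a single Carnot engine between T_H and T_C, so η_total = 1 − T_C/T_H = 1 − 304.15/746.00 = 0.5923.
W_total = η_total · Q_H = 0.5923 × 244 = 145 MW.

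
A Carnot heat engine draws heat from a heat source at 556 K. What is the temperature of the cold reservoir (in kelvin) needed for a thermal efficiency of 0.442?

From η = 1 − T_C/T_H, T_C = T_H·(1 − η) = 556.00 × (1 − 0.442) = 310 K.

T_C ≈ 310 K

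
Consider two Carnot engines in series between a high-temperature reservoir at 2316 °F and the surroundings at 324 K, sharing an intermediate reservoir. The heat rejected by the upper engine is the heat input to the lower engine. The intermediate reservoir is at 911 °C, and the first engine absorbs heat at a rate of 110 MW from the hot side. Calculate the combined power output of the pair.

Ẇ_total ≈ 86.89 MW

T_H = 2316 °F → (2316 − 32) × 5/9 = 1268.89 °C = 1542.04 K.
Two reversible stages in series are equivalent to a single Carnot engine between T_H and T_C, so η_total = 1 − T_C/T_H = 1 − 324.00/1542.04 = 0.7899.
W_total = η_total · Q_H = 0.7899 × 110 = 86.89 MW.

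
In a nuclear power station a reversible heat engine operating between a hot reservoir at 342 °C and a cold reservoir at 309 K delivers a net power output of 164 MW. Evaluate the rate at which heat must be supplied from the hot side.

Q̇_H ≈ 329.5 MW

T_H = 342 °C → 342 + 273.15 = 615.15 K.
Since the cycle is reversible, η = 1 − T_C/T_H = 1 − 309.00/615.15 = 0.4977.
Q_H = W/η = 164/0.4977 = 329.5 MW.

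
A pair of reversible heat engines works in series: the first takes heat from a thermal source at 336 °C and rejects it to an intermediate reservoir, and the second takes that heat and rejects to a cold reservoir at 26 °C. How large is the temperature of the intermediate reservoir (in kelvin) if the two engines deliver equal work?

T_H = 336 °C → 336 + 273.15 = 609.15 K.
T_C = 26 °C → 26 + 273.15 = 299.15 K.
For reversible stages Q_m = Q_H·(T_m/T_H). Setting W₁ = Q_H(1 − T_m/T_H) equal to W₂ = Q_m(1 − T_C/T_m) = Q_H·(T_m − T_C)/T_H gives T_H − T_m = T_m − T_C, so T_m = (T_H + T_C)/2 = (609.15 + 299.15)/2 = 454 K.

T_m ≈ 454 K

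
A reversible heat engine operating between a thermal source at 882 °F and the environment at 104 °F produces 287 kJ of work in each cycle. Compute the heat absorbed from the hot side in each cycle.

Q_H ≈ 495 kJ

T_H = 882 °F → (882 − 32) × 5/9 = 472.22 °C = 745.37 K.
T_C = 104 °F → (104 − 32) × 5/9 = 40.00 °C = 313.15 K.
The Carnot efficiency is η = 1 − T_C/T_H = 1 − 313.15/745.37 = 0.5799.
Q_H = W/η = 287/0.5799 = 495 kJ.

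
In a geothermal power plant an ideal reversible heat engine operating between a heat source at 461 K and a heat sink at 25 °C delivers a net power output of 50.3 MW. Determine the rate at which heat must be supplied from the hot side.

Q̇_H ≈ 142.4 MW

T_C = 25 °C → 25 + 273.15 = 298.15 K.
Since the cycle is reversible, η = 1 − T_C/T_H = 1 − 298.15/461.00 = 0.3533.
Q_H = W/η = 50.3/0.3533 = 142.4 MW.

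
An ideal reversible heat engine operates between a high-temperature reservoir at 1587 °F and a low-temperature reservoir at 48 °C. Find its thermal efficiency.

T_H = 1587 °F → (1587 − 32) × 5/9 = 863.89 °C = 1137.04 K.
T_C = 48 °C → 48 + 273.15 = 321.15 K.
The Carnot efficiency is η = 1 − T_C/T_H = 1 − 321.15/1137.04 = 0.718.

η ≈ 0.718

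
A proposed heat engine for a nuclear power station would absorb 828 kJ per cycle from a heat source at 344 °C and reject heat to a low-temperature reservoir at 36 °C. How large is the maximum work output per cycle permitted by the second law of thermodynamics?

W_max ≈ 413 kJ

T_H = 344 °C → 344 + 273.15 = 617.15 K.
T_C = 36 °C → 36 + 273.15 = 309.15 K.
By the Carnot theorem, η_max = 1 − T_C/T_H = 1 − 309.15/617.15 = 0.4991.
W_max = η_max · Q_H = 0.4991 × 828 = 413 kJ.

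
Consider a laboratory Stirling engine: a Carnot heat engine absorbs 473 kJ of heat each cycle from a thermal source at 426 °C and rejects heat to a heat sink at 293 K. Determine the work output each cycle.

T_H = 426 °C → 426 + 273.15 = 699.15 K.
Carnot efficiency: η = 1 − T_C/T_H = 1 − 293.00/699.15 = 0.5809.
W = η·Q_H = 0.5809 × 473 = 275 kJ.

W ≈ 275 kJ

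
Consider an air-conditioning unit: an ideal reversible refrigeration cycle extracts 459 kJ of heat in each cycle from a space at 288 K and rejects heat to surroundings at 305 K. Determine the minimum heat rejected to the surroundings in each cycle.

Q_H ≈ 486 kJ

For a reversible cycle Q_H/Q_C = T_H/T_C, so Q_H = Q_C·T_H/T_C = 459 × 305.00/288.00 = 486 kJ.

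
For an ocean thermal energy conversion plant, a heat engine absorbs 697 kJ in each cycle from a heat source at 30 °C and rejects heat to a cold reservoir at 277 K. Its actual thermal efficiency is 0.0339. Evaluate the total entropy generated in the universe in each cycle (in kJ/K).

T_H = 30 °C → 30 + 273.15 = 303.15 K.
W = η·Q_H = 0.0339 × 697 = 23.63 kJ, so Q_C = Q_H − W = 673.4 kJ.
Reservoir entropy changes: ΔS_H = −Q_H/T_H = −697/303.15 = -2.299 kJ/K and ΔS_C = +Q_C/T_C = 673.4/277.00 = 2.431 kJ/K.
ΔS_univ = −Q_H/T_H + Q_C/T_C = 0.132 kJ/K (> 0, since η = 0.0339 < η_Carnot = 0.086).

ΔS_univ ≈ 0.132 kJ/K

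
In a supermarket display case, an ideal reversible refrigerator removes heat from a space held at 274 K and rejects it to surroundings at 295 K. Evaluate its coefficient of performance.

COP_R ≈ 13.0

COP_R = T_C/(T_H − T_C) = 274.00/(295.00 − 274.00) = 13.0.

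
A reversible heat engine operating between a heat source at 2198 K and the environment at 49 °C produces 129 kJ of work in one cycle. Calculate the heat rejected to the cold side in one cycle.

Q_C ≈ 22.15 kJ

T_C = 49 °C → 49 + 273.15 = 322.15 K.
Carnot efficiency: η = 1 − T_C/T_H = 1 − 322.15/2198.00 = 0.8534.
Since Q_C/Q_H = T_C/T_H and Q_H = W/η, Q_C = W·T_C/(T_H − T_C) = 129 × 322.15/1875.85 = 22.15 kJ.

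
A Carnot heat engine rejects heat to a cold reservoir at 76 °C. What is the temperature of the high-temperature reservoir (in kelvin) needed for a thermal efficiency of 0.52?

T_C = 76 °C → 76 + 273.15 = 349.15 K.
From η = 1 − T_C/T_H, solving for T_H gives T_H = T_C/(1 − η) = 349.15/(1 − 0.52) = 727 K.

T_H ≈ 727 K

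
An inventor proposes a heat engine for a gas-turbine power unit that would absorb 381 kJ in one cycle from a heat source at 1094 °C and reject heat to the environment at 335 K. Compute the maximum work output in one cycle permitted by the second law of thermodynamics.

T_H = 1094 °C → 1094 + 273.15 = 1367.15 K.
No engine can exceed the Carnot limit: η_max = 1 − T_C/T_H = 1 − 335.00/1367.15 = 0.7550.
W_max = η_max · Q_H = 0.7550 × 381 = 288 kJ.

W_max ≈ 288 kJ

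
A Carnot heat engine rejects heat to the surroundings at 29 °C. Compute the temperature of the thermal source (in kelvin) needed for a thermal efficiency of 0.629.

T_C = 29 °C → 29 + 273.15 = 302.15 K.
From η = 1 − T_C/T_H, solving for T_H gives T_H = T_C/(1 − η) = 302.15/(1 − 0.629) = 814.4 K.

T_H ≈ 814.4 K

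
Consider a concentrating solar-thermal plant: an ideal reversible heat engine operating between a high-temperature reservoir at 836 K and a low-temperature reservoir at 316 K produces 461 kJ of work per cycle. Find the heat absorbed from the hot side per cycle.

For a reversible engine, η = 1 − T_C/T_H = 1 − 316.00/836.00 = 0.6220.
Q_H = W/η = 461/0.6220 = 741 kJ.

Q_H ≈ 741 kJ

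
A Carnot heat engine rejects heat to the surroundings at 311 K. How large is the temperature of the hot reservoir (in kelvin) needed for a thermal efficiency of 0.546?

T_H ≈ 685.0 K

From η = 1 − T_C/T_H, solving for T_H gives T_H = T_C/(1 − η) = 311.00/(1 − 0.546) = 685.0 K.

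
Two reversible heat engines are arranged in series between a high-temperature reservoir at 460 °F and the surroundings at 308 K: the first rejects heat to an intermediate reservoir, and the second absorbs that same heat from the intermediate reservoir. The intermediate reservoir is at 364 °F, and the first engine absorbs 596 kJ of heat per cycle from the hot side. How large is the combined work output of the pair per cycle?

T_H = 460 °F → (460 − 32) × 5/9 = 237.78 °C = 510.93 K.
Two reversible stages in series are equivalent to a single Carnot engine between T_H and T_C, so η_total = 1 − T_C/T_H = 1 − 308.00/510.93 = 0.3972.
W_total = η_total · Q_H = 0.3972 × 596 = 236.7 kJ.

W_total ≈ 236.7 kJ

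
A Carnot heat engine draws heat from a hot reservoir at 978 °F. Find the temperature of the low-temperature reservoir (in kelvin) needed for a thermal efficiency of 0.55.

T_C ≈ 359 K

T_H = 978 °F → (978 − 32) × 5/9 = 525.56 °C = 798.71 K.
From η = 1 − T_C/T_H, T_C = T_H·(1 − η) = 798.71 × (1 − 0.55) = 359 K.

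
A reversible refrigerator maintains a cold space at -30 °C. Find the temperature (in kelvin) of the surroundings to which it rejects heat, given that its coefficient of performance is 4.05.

T_H ≈ 303.2 K

T_C = -30 °C → -30 + 273.15 = 243.15 K.
COP_R = T_C/(T_H − T_C) ⇒ T_H = T_C·(1 + 1/COP_R) = 243.15 × (1 + 1/4.05) = 303.2 K.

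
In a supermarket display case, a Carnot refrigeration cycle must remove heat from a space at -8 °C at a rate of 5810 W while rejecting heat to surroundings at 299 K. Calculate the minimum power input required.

Ẇ_in ≈ 742 W

T_C = -8 °C → -8 + 273.15 = 265.15 K.
The reversible coefficient of performance is COP_R = T_C/(T_H − T_C) = 265.15/33.85 = 7.8331.
W = Q_C/COP_R = 5810/7.8331 = 742 W.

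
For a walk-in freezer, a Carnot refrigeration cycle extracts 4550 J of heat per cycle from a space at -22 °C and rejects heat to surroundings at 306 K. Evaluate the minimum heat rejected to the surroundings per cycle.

Q_H ≈ 5544 J

T_C = -22 °C → -22 + 273.15 = 251.15 K.
For a reversible cycle Q_H/Q_C = T_H/T_C, so Q_H = Q_C·T_H/T_C = 4550 × 306.00/251.15 = 5544 J.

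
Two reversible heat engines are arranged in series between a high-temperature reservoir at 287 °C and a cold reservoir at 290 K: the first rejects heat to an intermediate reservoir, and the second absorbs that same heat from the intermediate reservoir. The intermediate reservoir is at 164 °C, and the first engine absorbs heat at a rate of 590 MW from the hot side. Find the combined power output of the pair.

T_H = 287 °C → 287 + 273.15 = 560.15 K.
Two reversible stages in series are equivalent to a single Carnot engine between T_H and T_C, so η_total = 1 − T_C/T_H = 1 − 290.00/560.15 = 0.4823.
W_total = η_total · Q_H = 0.4823 × 590 = 284.5 MW.

Ẇ_total ≈ 284.5 MW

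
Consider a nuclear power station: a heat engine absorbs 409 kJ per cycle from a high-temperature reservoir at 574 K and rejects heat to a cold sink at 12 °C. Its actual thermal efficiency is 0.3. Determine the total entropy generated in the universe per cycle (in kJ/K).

T_C = 12 °C → 12 + 273.15 = 285.15 K.
W = η·Q_H = 0.3 × 409 = 122.7 kJ, so Q_C = Q_H − W = 286.3 kJ.
The hot reservoir loses entropy Q_H/T_H = 409/574.00 = 0.7125 kJ/K; the cold reservoir gains Q_C/T_C = 286.3/285.15 = 1.004 kJ/K.
ΔS_univ = −Q_H/T_H + Q_C/T_C = 0.291 kJ/K (> 0, since η = 0.3 < η_Carnot = 0.503).

ΔS_univ ≈ 0.291 kJ/K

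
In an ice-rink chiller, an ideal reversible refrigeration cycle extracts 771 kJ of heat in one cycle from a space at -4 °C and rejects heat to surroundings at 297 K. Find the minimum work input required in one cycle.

W_in ≈ 79.8 kJ

T_C = -4 °C → -4 + 273.15 = 269.15 K.
COP_R = T_C/(T_H − T_C) = 269.15/27.85 = 9.6643.
W = Q_C/COP_R = 771/9.6643 = 79.8 kJ.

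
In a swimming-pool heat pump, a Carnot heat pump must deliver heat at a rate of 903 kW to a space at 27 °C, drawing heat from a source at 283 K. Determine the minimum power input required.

Ẇ_in ≈ 51.6 kW

T_H = 27 °C → 27 + 273.15 = 300.15 K.
For a reversible heat pump, COP_HP = T_H/(T_H − T_C) = 300.15/17.15 = 17.5015.
W = Q_H/COP_HP = 903/17.5015 = 51.6 kW.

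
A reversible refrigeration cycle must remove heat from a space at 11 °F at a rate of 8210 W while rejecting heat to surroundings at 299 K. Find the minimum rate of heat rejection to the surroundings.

Q̇_H ≈ 9388 W

T_C = 11 °F → (11 − 32) × 5/9 = -11.67 °C = 261.48 K.
For a reversible cycle Q_H/Q_C = T_H/T_C, so Q_H = Q_C·T_H/T_C = 8210 × 299.00/261.48 = 9388 W.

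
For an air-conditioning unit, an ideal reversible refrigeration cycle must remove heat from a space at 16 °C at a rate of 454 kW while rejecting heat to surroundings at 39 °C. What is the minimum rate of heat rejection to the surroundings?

T_H = 39 °C → 39 + 273.15 = 312.15 K.
T_C = 16 °C → 16 + 273.15 = 289.15 K.
For a reversible cycle Q_H/Q_C = T_H/T_C, so Q_H = Q_C·T_H/T_C = 454 × 312.15/289.15 = 490 kW.

Q̇_H ≈ 490 kW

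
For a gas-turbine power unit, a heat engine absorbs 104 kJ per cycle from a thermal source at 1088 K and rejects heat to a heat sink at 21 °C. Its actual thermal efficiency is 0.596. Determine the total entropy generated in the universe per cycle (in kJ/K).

ΔS_univ ≈ 0.04725 kJ/K

T_C = 21 °C → 21 + 273.15 = 294.15 K.
W = η·Q_H = 0.596 × 104 = 61.98 kJ, so Q_C = Q_H − W = 42.02 kJ.
The hot reservoir loses entropy Q_H/T_H = 104/1088.00 = 0.09559 kJ/K; the cold reservoir gains Q_C/T_C = 42.02/294.15 = 0.1428 kJ/K.
ΔS_univ = −Q_H/T_H + Q_C/T_C = 0.04725 kJ/K (> 0, since η = 0.596 < η_Carnot = 0.730).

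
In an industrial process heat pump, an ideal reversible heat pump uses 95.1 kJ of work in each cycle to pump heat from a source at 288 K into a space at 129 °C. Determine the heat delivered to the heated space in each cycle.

Q_H ≈ 335 kJ

T_H = 129 °C → 129 + 273.15 = 402.15 K.
For a reversible heat pump, COP_HP = T_H/(T_H − T_C) = 402.15/114.15 = 3.5230.
Q_H = COP_HP · W = 3.5230 × 95.1 = 335 kJ.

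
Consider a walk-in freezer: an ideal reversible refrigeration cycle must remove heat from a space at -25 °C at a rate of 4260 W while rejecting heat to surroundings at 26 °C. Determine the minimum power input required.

T_H = 26 °C → 26 + 273.15 = 299.15 K.
T_C = -25 °C → -25 + 273.15 = 248.15 K.
COP_R = T_C/(T_H − T_C) = 248.15/51.00 = 4.8657.
W = Q_C/COP_R = 4260/4.8657 = 876 W.

Ẇ_in ≈ 876 W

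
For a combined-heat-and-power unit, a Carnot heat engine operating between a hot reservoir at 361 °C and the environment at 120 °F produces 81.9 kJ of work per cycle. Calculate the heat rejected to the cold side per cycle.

Q_C ≈ 84.5 kJ

T_H = 361 °C → 361 + 273.15 = 634.15 K.
T_C = 120 °F → (120 − 32) × 5/9 = 48.89 °C = 322.04 K.
Carnot efficiency: η = 1 − T_C/T_H = 1 − 322.04/634.15 = 0.4922.
Since Q_C/Q_H = T_C/T_H and Q_H = W/η, Q_C = W·T_C/(T_H − T_C) = 81.9 × 322.04/312.11 = 84.5 kJ.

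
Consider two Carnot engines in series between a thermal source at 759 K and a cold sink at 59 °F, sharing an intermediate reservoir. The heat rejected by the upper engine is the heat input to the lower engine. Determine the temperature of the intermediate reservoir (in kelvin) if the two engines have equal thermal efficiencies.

T_C = 59 °F → (59 − 32) × 5/9 = 15.00 °C = 288.15 K.
Equal efficiencies require 1 − T_m/T_H = 1 − T_C/T_m, i.e. T_m/T_H = T_C/T_m, so T_m = √(T_H·T_C) = √(759.00 × 288.15) = 468 K.

T_m ≈ 468 K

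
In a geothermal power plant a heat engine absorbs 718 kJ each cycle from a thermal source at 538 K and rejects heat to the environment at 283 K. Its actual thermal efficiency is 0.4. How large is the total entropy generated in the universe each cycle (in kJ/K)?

W = η·Q_H = 0.4 × 718 = 287.2 kJ, so Q_C = Q_H − W = 430.8 kJ.
The hot reservoir loses entropy Q_H/T_H = 718/538.00 = 1.335 kJ/K; the cold reservoir gains Q_C/T_C = 430.8/283.00 = 1.522 kJ/K.
ΔS_univ = −Q_H/T_H + Q_C/T_C = 0.188 kJ/K (> 0, since η = 0.4 < η_Carnot = 0.474).

ΔS_univ ≈ 0.188 kJ/K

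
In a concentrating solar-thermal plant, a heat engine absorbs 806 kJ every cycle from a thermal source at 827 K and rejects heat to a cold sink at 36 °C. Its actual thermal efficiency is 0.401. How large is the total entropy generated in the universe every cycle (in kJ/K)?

T_C = 36 °C → 36 + 273.15 = 309.15 K.
W = η·Q_H = 0.401 × 806 = 323.2 kJ, so Q_C = Q_H − W = 482.8 kJ.
Entropy balance on the reservoirs: −Q_H/T_H = -0.9746 kJ/K, +Q_C/T_C = 1.562 kJ/K.
ΔS_univ = −Q_H/T_H + Q_C/T_C = 0.5871 kJ/K (> 0, since η = 0.401 < η_Carnot = 0.626).

ΔS_univ ≈ 0.5871 kJ/K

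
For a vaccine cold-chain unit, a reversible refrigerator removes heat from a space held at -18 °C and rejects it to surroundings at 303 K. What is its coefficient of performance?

T_C = -18 °C → -18 + 273.15 = 255.15 K.
COP_R = T_C/(T_H − T_C) = 255.15/(303.00 − 255.15) = 5.332.

COP_R ≈ 5.332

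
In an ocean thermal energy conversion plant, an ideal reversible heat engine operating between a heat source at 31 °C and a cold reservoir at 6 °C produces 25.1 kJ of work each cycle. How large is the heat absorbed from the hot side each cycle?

Q_H ≈ 305.4 kJ

T_H = 31 °C → 31 + 273.15 = 304.15 K.
T_C = 6 °C → 6 + 273.15 = 279.15 K.
Since the cycle is reversible, η = 1 − T_C/T_H = 1 − 279.15/304.15 = 0.0822.
Q_H = W/η = 25.1/0.0822 = 305.4 kJ.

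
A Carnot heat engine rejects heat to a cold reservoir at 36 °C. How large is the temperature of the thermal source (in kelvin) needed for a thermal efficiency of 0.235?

T_C = 36 °C → 36 + 273.15 = 309.15 K.
From η = 1 − T_C/T_H, solving for T_H gives T_H = T_C/(1 − η) = 309.15/(1 − 0.235) = 404 K.

T_H ≈ 404 K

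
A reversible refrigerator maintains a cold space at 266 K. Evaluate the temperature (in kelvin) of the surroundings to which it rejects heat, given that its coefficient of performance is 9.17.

T_H ≈ 295 K

COP_R = T_C/(T_H − T_C) ⇒ T_H = T_C·(1 + 1/COP_R) = 266.00 × (1 + 1/9.17) = 295 K.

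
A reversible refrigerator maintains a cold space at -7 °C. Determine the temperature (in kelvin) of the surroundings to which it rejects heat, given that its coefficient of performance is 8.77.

T_H ≈ 296 K

T_C = -7 °C → -7 + 273.15 = 266.15 K.
COP_R = T_C/(T_H − T_C) ⇒ T_H = T_C·(1 + 1/COP_R) = 266.15 × (1 + 1/8.77) = 296 K.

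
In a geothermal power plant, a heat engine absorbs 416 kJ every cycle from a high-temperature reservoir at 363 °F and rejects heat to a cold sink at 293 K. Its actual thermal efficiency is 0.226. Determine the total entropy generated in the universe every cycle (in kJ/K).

T_H = 363 °F → (363 − 32) × 5/9 = 183.89 °C = 457.04 K.
W = η·Q_H = 0.226 × 416 = 94.02 kJ, so Q_C = Q_H − W = 322.0 kJ.
Reservoir entropy changes: ΔS_H = −Q_H/T_H = −416/457.04 = -0.9102 kJ/K and ΔS_C = +Q_C/T_C = 322.0/293.00 = 1.099 kJ/K.
ΔS_univ = −Q_H/T_H + Q_C/T_C = 0.1887 kJ/K (> 0, since η = 0.226 < η_Carnot = 0.359).

ΔS_univ ≈ 0.1887 kJ/K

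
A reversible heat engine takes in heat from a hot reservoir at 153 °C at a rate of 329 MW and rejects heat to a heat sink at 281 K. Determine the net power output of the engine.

T_H = 153 °C → 153 + 273.15 = 426.15 K.
Carnot efficiency: η = 1 − T_C/T_H = 1 − 281.00/426.15 = 0.3406.
W = η·Q_H = 0.3406 × 329 = 112 MW.

Ẇ ≈ 112 MW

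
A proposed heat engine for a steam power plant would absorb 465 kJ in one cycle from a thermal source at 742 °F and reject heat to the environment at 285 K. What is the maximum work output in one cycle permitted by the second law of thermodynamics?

W_max ≈ 266 kJ

T_H = 742 °F → (742 − 32) × 5/9 = 394.44 °C = 667.59 K.
The second-law ceiling is the Carnot efficiency, η_max = 1 − T_C/T_H = 1 − 285.00/667.59 = 0.5731.
W_max = η_max · Q_H = 0.5731 × 465 = 266 kJ.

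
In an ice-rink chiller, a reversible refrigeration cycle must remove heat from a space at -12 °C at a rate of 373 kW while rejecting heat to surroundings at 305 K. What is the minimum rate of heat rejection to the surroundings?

T_C = -12 °C → -12 + 273.15 = 261.15 K.
For a reversible cycle Q_H/Q_C = T_H/T_C, so Q_H = Q_C·T_H/T_C = 373 × 305.00/261.15 = 436 kW.

Q̇_H ≈ 436 kW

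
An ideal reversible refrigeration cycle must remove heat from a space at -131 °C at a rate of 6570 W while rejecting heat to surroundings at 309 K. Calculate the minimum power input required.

T_C = -131 °C → -131 + 273.15 = 142.15 K.
Carnot COP: COP_R = T_C/(T_H − T_C) = 142.15/166.85 = 0.8520.
W = Q_C/COP_R = 6570/0.8520 = 7712 W.

Ẇ_in ≈ 7712 W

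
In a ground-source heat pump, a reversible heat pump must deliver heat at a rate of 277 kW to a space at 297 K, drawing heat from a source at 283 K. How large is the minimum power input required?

Ẇ_in ≈ 13.06 kW

Reversible heating COP: COP_HP = T_H/(T_H − T_C) = 297.00/14.00 = 21.2143.
W = Q_H/COP_HP = 277/21.2143 = 13.06 kW.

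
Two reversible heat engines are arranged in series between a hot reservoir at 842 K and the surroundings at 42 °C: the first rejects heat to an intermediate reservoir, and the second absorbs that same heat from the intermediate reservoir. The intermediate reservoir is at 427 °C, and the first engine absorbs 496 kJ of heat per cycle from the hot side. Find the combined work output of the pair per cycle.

W_total ≈ 310 kJ

T_C = 42 °C → 42 + 273.15 = 315.15 K.
Two reversible stages in series are equivalent to a single Carnot engine between T_H and T_C, so η_total = 1 − T_C/T_H = 1 − 315.15/842.00 = 0.6257.
W_total = η_total · Q_H = 0.6257 × 496 = 310 kJ.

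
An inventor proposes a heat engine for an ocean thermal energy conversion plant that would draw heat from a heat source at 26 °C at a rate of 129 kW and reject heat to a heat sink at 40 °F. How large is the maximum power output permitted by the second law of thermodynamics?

Ẇ_max ≈ 9.30 kW

T_H = 26 °C → 26 + 273.15 = 299.15 K.
T_C = 40 °F → (40 − 32) × 5/9 = 4.44 °C = 277.59 K.
By the Carnot theorem, η_max = 1 − T_C/T_H = 1 − 277.59/299.15 = 0.0721.
W_max = η_max · Q_H = 0.0721 × 129 = 9.30 kW.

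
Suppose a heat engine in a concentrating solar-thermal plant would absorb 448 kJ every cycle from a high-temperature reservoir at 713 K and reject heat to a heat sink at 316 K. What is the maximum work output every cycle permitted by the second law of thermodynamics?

By the Carnot theorem, η_max = 1 − T_C/T_H = 1 − 316.00/713.00 = 0.5568.
W_max = η_max · Q_H = 0.5568 × 448 = 249.4 kJ.

W_max ≈ 249.4 kJ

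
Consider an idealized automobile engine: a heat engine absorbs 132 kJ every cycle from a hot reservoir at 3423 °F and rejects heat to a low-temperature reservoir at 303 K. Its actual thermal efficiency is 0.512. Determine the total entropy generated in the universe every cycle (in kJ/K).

ΔS_univ ≈ 0.151 kJ/K

T_H = 3423 °F → (3423 − 32) × 5/9 = 1883.89 °C = 2157.04 K.
W = η·Q_H = 0.512 × 132 = 67.58 kJ, so Q_C = Q_H − W = 64.42 kJ.
Entropy balance on the reservoirs: −Q_H/T_H = -0.06120 kJ/K, +Q_C/T_C = 0.2126 kJ/K.
ΔS_univ = −Q_H/T_H + Q_C/T_C = 0.151 kJ/K (> 0, since η = 0.512 < η_Carnot = 0.860).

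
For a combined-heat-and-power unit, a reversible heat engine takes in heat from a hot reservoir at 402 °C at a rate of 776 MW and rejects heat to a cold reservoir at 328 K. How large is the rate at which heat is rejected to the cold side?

Q̇_C ≈ 377 MW

T_H = 402 °C → 402 + 273.15 = 675.15 K.
Since the cycle is reversible, η = 1 − T_C/T_H = 1 − 328.00/675.15 = 0.5142.
For a reversible cycle Q_C/Q_H = T_C/T_H, so Q_C = 776 × 328.00/675.15 = 377 MW.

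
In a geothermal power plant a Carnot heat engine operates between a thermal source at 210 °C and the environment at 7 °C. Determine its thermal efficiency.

η ≈ 0.420

T_H = 210 °C → 210 + 273.15 = 483.15 K.
T_C = 7 °C → 7 + 273.15 = 280.15 K.
Carnot efficiency: η = 1 − T_C/T_H = 1 − 280.15/483.15 = 0.420.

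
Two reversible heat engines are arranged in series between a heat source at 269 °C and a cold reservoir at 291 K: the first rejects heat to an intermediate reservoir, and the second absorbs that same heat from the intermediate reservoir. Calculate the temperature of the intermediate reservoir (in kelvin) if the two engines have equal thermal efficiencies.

T_H = 269 °C → 269 + 273.15 = 542.15 K.
Equal efficiencies require 1 − T_m/T_H = 1 − T_C/T_m, i.e. T_m/T_H = T_C/T_m, so T_m = √(T_H·T_C) = √(542.15 × 291.00) = 397 K.

T_m ≈ 397 K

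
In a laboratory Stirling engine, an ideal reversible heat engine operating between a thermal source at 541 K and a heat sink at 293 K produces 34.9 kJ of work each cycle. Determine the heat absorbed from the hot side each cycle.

Q_H ≈ 76.13 kJ

η_rev = 1 − T_C/T_H = 1 − 293.00/541.00 = 0.4584.
Q_H = W/η = 34.9/0.4584 = 76.13 kJ.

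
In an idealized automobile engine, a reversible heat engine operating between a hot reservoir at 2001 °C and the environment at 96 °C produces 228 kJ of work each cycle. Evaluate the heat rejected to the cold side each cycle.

T_H = 2001 °C → 2001 + 273.15 = 2274.15 K.
T_C = 96 °C → 96 + 273.15 = 369.15 K.
Carnot efficiency: η = 1 − T_C/T_H = 1 − 369.15/2274.15 = 0.8377.
Since Q_C/Q_H = T_C/T_H and Q_H = W/η, Q_C = W·T_C/(T_H − T_C) = 228 × 369.15/1905.00 = 44.18 kJ.

Q_C ≈ 44.18 kJ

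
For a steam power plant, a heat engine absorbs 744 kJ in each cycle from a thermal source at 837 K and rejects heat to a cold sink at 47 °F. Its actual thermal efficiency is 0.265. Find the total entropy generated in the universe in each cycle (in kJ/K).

T_C = 47 °F → (47 − 32) × 5/9 = 8.33 °C = 281.48 K.
W = η·Q_H = 0.265 × 744 = 197.2 kJ, so Q_C = Q_H − W = 546.8 kJ.
Reservoir entropy changes: ΔS_H = −Q_H/T_H = −744/837.00 = -0.8889 kJ/K and ΔS_C = +Q_C/T_C = 546.8/281.48 = 1.943 kJ/K.
ΔS_univ = −Q_H/T_H + Q_C/T_C = 1.05 kJ/K (> 0, since η = 0.265 < η_Carnot = 0.664).

ΔS_univ ≈ 1.05 kJ/K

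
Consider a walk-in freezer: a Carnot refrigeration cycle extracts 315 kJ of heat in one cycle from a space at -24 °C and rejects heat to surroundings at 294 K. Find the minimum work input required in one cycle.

T_C = -24 °C → -24 + 273.15 = 249.15 K.
The reversible coefficient of performance is COP_R = T_C/(T_H − T_C) = 249.15/44.85 = 5.5552.
W = Q_C/COP_R = 315/5.5552 = 56.7 kJ.

W_in ≈ 56.7 kJ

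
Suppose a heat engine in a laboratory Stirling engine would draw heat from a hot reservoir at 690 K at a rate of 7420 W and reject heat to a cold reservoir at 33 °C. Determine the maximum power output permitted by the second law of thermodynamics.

T_C = 33 °C → 33 + 273.15 = 306.15 K.
The second-law ceiling is the Carnot efficiency, η_max = 1 − T_C/T_H = 1 − 306.15/690.00 = 0.5563.
W_max = η_max · Q_H = 0.5563 × 7420 = 4130 W.

Ẇ_max ≈ 4130 W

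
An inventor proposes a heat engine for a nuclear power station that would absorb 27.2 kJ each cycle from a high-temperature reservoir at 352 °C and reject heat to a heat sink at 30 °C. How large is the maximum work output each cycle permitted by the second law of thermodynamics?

W_max ≈ 14.0 kJ

T_H = 352 °C → 352 + 273.15 = 625.15 K.
T_C = 30 °C → 30 + 273.15 = 303.15 K.
By the Carnot theorem, η_max = 1 − T_C/T_H = 1 − 303.15/625.15 = 0.5151.
W_max = η_max · Q_H = 0.5151 × 27.2 = 14.0 kJ.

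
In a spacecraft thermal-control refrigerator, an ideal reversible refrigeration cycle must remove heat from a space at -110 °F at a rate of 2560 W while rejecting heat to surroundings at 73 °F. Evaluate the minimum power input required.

Ẇ_in ≈ 1340 W

T_H = 73 °F → (73 − 32) × 5/9 = 22.78 °C = 295.93 K.
T_C = -110 °F → (-110 − 32) × 5/9 = -78.89 °C = 194.26 K.
The reversible coefficient of performance is COP_R = T_C/(T_H − T_C) = 194.26/101.67 = 1.9108.
W = Q_C/COP_R = 2560/1.9108 = 1340 W.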